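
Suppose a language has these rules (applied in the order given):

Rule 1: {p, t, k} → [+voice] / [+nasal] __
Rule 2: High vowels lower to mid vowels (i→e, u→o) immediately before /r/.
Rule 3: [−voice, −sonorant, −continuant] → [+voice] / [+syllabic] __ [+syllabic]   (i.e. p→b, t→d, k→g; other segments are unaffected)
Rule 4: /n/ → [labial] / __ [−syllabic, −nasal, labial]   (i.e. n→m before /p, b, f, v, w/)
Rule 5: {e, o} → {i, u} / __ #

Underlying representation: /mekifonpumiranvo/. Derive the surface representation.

Rule 1 (post-nasal voicing): /p/ is a voiceless stop immediately after the nasal /n/, so it voices to [b]. /mekifonpumiranvo/ → mekifonbumiranvo.
Rule 2 (pre-rhotic lowering): /i/ is a high vowel immediately before /r/, so it lowers to [e]. /mekifonbumiranvo/ → mekifonbumeranvo.
Rule 3 (intervocalic voicing): /k/ is a voiceless stop between vowels /e/ and /i/, so it voices to [g]. /mekifonbumeranvo/ → megifonbumeranvo.
Rule 4 (nasal place assimilation): /n/ precedes the labial consonant /b/, so it assimilates in place to [m]. /n/ precedes the labial consonant /v/, so it assimilates in place to [m]. /megifonbumeranvo/ → megifombumeramvo.
Rule 5 (final vowel raising): /o/ is a mid vowel in word-final position, so it raises to [u]. /megifombumeramvo/ → megifombumeramvu.

megifombumeramvu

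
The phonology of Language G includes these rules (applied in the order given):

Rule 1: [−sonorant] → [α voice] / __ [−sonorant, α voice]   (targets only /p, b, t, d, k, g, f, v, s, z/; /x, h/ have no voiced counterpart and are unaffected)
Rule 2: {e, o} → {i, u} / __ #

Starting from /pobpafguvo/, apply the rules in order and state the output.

poppavguvu

Rule 1 (regressive voicing assimilation): /b/ precedes the voiceless obstruent /p/, so it devoices to [p] by assimilation. /f/ precedes the voiced obstruent /g/, so it voices to [v] by assimilation. /pobpafguvo/ → poppavguvo.
Rule 2 (final vowel raising): /o/ is a mid vowel in word-final position, so it raises to [u]. /poppavguvo/ → poppavguvu.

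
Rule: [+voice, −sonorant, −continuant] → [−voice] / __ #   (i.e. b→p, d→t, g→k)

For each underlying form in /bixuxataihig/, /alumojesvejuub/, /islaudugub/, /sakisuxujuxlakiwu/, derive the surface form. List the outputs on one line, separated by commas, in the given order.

/bixuxataihig/: /g/ is a voiced stop in word-final position, so it devoices to [k]. → [bixuxataihik].
/alumojesvejuub/: /b/ is a voiced stop in word-final position, so it devoices to [p]. → [alumojesvejuup].
/islaudugub/: /b/ is a voiced stop in word-final position, so it devoices to [p]. → [islaudugup].
/sakisuxujuxlakiwu/: the rule's environment is not met; surfaces unchanged as [sakisuxujuxlakiwu].

bixuxataihik, alumojesvejuup, islaudugup, sakisuxujuxlakiwu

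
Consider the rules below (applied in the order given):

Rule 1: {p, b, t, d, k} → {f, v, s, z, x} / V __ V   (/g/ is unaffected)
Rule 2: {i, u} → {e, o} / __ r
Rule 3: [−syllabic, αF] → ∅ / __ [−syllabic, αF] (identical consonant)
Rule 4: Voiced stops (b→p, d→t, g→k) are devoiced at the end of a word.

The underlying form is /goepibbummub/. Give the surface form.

goefibumup

Rule 1 (intervocalic spirantization): /p/ is a stop between vowels /e/ and /i/, so it spirantizes to the fricative [f]. /goepibbummub/ → goefibbummub.
Rule 2 (pre-rhotic lowering): no segment meets the environment; /goefibbummub/ is unchanged.
Rule 3 (degemination): /bb/ is a geminate; the first /b/ deletes. /mm/ is a geminate; the first /m/ deletes. /goefibbummub/ → goefibumub.
Rule 4 (final devoicing): /b/ is a voiced stop in word-final position, so it devoices to [p]. /goefibumub/ → goefibumup.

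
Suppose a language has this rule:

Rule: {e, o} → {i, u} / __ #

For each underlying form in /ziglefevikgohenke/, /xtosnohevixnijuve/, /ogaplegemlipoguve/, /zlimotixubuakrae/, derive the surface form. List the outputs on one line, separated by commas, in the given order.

ziglefevikgohenki, xtosnohevixnijuvi, ogaplegemlipoguvi, zlimotixubuakrai

/ziglefevikgohenke/: /e/ is a mid vowel in word-final position, so it raises to [i]. → [ziglefevikgohenki].
/xtosnohevixnijuve/: /e/ is a mid vowel in word-final position, so it raises to [i]. → [xtosnohevixnijuvi].
/ogaplegemlipoguve/: /e/ is a mid vowel in word-final position, so it raises to [i]. → [ogaplegemlipoguvi].
/zlimotixubuakrae/: /e/ is a mid vowel in word-final position, so it raises to [i]. → [zlimotixubuakrai].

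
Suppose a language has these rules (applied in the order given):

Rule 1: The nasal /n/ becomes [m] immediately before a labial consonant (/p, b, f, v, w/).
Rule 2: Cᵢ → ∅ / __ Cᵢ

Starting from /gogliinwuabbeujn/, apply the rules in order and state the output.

Rule 1 (nasal place assimilation): /n/ precedes the labial consonant /w/, so it assimilates in place to [m]. /gogliinwuabbeujn/ → gogliimwuabbeujn.
Rule 2 (degemination): /bb/ is a geminate; the first /b/ deletes. /gogliimwuabbeujn/ → gogliimwuabeujn.

gogliimwuabeujn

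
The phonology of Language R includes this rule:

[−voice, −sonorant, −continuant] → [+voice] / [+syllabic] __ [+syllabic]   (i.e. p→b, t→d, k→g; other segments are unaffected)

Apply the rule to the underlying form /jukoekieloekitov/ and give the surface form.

/k/ is a voiceless stop between vowels /u/ and /o/, so it voices to [g].
/k/ is a voiceless stop between vowels /e/ and /i/, so it voices to [g].
/k/ is a voiceless stop between vowels /e/ and /i/, so it voices to [g].
/t/ is a voiceless stop between vowels /i/ and /o/, so it voices to [d].
Surface form: [jugoegieloegidov].

jugoegieloegidov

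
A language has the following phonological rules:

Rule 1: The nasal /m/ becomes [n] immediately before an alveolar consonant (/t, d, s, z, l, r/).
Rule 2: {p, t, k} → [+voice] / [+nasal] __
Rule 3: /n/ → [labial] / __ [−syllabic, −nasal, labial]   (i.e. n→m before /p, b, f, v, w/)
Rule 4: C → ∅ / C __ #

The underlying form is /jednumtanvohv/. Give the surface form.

jednundamvoh

Rule 1 (nasal place assimilation): /m/ precedes the alveolar consonant /t/, so it assimilates in place to [n]. /jednumtanvohv/ → jednuntanvohv.
Rule 2 (post-nasal voicing): /t/ is a voiceless stop immediately after the nasal /n/, so it voices to [d]. /jednuntanvohv/ → jednundanvohv.
Rule 3 (nasal place assimilation): /n/ precedes the labial consonant /v/, so it assimilates in place to [m]. /jednundanvohv/ → jednundamvohv.
Rule 4 (final cluster simplification): /v/ is the second consonant of a word-final cluster /hv/, so it deletes. /jednundamvohv/ → jednundamvoh.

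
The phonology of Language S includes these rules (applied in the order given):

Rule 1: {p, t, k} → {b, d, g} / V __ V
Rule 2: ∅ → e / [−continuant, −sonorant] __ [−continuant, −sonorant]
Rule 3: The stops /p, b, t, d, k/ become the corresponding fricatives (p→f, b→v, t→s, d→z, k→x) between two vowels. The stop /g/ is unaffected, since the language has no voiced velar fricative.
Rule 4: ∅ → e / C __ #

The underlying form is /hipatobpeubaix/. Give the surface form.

hivazovefeuvaixe

Rule 1 (intervocalic voicing): /p/ is a voiceless stop between vowels /i/ and /a/, so it voices to [b]. /t/ is a voiceless stop between vowels /a/ and /o/, so it voices to [d]. /hipatobpeubaix/ → hibadobpeubaix.
Rule 2 (stop-cluster e-epenthesis): /b/ and /p/ form a stop–stop cluster, so [e] is inserted between them. /hibadobpeubaix/ → hibadobepeubaix.
Rule 3 (intervocalic spirantization): /b/ is a stop between vowels /i/ and /a/, so it spirantizes to the fricative [v]. /d/ is a stop between vowels /a/ and /o/, so it spirantizes to the fricative [z]. /b/ is a stop between vowels /o/ and /e/, so it spirantizes to the fricative [v]. /p/ is a stop between vowels /e/ and /e/, so it spirantizes to the fricative [f]. /b/ is a stop between vowels /u/ and /a/, so it spirantizes to the fricative [v]. /hibadobepeubaix/ → hivazovefeuvaix.
Rule 4 (final e-epenthesis): the form ends in the consonant /x/, so [e] is inserted word-finally. /hivazovefeuvaix/ → hivazovefeuvaixe.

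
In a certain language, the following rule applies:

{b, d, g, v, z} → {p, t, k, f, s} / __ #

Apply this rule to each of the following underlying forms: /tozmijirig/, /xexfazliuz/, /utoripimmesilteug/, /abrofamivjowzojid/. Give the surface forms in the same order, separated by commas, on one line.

/tozmijirig/: /g/ is a voiced obstruent in word-final position, so it devoices to [k]. → [tozmijirik].
/xexfazliuz/: /z/ is a voiced obstruent in word-final position, so it devoices to [s]. → [xexfazlius].
/utoripimmesilteug/: /g/ is a voiced obstruent in word-final position, so it devoices to [k]. → [utoripimmesilteuk].
/abrofamivjowzojid/: /d/ is a voiced obstruent in word-final position, so it devoices to [t]. → [abrofamivjowzojit].

tozmijirik, xexfazlius, utoripimmesilteuk, abrofamivjowzojit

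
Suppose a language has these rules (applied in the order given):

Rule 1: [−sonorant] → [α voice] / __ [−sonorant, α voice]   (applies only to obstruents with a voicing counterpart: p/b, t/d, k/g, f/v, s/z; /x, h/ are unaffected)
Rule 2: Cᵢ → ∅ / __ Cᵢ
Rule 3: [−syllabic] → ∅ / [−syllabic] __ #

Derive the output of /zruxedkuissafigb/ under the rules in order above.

Rule 1 (regressive voicing assimilation): /d/ precedes the voiceless obstruent /k/, so it devoices to [t] by assimilation. /zruxedkuissafigb/ → zruxetkuissafigb.
Rule 2 (degemination): /ss/ is a geminate; the first /s/ deletes. /zruxetkuissafigb/ → zruxetkuisafigb.
Rule 3 (final cluster simplification): /b/ is the second consonant of a word-final cluster /gb/, so it deletes. /zruxetkuisafigb/ → zruxetkuisafig.

zruxetkuisafig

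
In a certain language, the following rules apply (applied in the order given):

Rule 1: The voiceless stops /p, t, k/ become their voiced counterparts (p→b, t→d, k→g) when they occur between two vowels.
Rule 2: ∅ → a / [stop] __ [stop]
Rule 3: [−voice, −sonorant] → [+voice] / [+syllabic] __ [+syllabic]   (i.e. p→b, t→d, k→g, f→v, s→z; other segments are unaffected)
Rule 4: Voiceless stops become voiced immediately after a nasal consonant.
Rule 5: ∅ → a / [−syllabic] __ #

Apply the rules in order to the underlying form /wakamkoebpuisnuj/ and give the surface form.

wagamgoebabuisnuja

Rule 1 (intervocalic voicing): /k/ is a voiceless stop between vowels /a/ and /a/, so it voices to [g]. /wakamkoebpuisnuj/ → wagamkoebpuisnuj.
Rule 2 (stop-cluster a-epenthesis): /b/ and /p/ form a stop–stop cluster, so [a] is inserted between them. /wagamkoebpuisnuj/ → wagamkoebapuisnuj.
Rule 3 (intervocalic voicing): /p/ is a voiceless obstruent between vowels /a/ and /u/, so it voices to [b]. /wagamkoebapuisnuj/ → wagamkoebabuisnuj.
Rule 4 (post-nasal voicing): /k/ is a voiceless stop immediately after the nasal /m/, so it voices to [g]. /wagamkoebabuisnuj/ → wagamgoebabuisnuj.
Rule 5 (final a-epenthesis): the form ends in the consonant /j/, so [a] is inserted word-finally. /wagamgoebabuisnuj/ → wagamgoebabuisnuja.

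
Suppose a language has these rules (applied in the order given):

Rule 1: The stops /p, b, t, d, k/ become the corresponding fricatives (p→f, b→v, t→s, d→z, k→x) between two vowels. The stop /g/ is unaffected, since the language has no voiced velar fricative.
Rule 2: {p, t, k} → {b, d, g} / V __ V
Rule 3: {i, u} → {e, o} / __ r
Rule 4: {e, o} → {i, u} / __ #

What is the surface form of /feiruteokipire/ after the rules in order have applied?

feeruseoxiferi

Rule 1 (intervocalic spirantization): /t/ is a stop between vowels /u/ and /e/, so it spirantizes to the fricative [s]. /k/ is a stop between vowels /o/ and /i/, so it spirantizes to the fricative [x]. /p/ is a stop between vowels /i/ and /i/, so it spirantizes to the fricative [f]. /feiruteokipire/ → feiruseoxifire.
Rule 2 (intervocalic voicing): no segment meets the environment; /feiruseoxifire/ is unchanged.
Rule 3 (pre-rhotic lowering): /i/ is a high vowel immediately before /r/, so it lowers to [e]. /i/ is a high vowel immediately before /r/, so it lowers to [e]. /feiruseoxifire/ → feeruseoxifere.
Rule 4 (final vowel raising): /e/ is a mid vowel in word-final position, so it raises to [i]. /feeruseoxifere/ → feeruseoxiferi.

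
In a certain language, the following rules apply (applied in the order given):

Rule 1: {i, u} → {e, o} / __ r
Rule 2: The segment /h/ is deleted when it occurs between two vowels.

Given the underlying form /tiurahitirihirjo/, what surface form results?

tioraiterierjo

Rule 1 (pre-rhotic lowering): /u/ is a high vowel immediately before /r/, so it lowers to [o]. /i/ is a high vowel immediately before /r/, so it lowers to [e]. /i/ is a high vowel immediately before /r/, so it lowers to [e]. /tiurahitirihirjo/ → tiorahiteriherjo.
Rule 2 (intervocalic h-deletion): /h/ occurs between vowels /a/ and /i/, so it deletes. /h/ occurs between vowels /i/ and /e/, so it deletes. /tiorahiteriherjo/ → tioraiterierjo.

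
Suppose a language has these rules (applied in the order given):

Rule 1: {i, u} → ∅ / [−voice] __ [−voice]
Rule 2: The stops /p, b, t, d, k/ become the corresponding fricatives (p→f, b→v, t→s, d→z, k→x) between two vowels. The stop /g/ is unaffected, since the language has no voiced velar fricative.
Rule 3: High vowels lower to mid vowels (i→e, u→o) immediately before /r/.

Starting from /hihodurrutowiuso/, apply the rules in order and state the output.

hhozorrusowiuso

Rule 1 (high vowel syncope): /i/ is a high vowel flanked by voiceless consonants /h/ and /h/, so it deletes. /hihodurrutowiuso/ → hhodurrutowiuso.
Rule 2 (intervocalic spirantization): /d/ is a stop between vowels /o/ and /u/, so it spirantizes to the fricative [z]. /t/ is a stop between vowels /u/ and /o/, so it spirantizes to the fricative [s]. /hhodurrutowiuso/ → hhozurrusowiuso.
Rule 3 (pre-rhotic lowering): /u/ is a high vowel immediately before /r/, so it lowers to [o]. /hhozurrusowiuso/ → hhozorrusowiuso.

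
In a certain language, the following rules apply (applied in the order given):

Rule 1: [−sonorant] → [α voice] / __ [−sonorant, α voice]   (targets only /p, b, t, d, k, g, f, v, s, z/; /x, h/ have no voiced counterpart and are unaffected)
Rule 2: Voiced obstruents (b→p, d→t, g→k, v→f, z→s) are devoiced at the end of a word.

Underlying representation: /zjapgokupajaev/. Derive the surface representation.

Rule 1 (regressive voicing assimilation): /p/ precedes the voiced obstruent /g/, so it voices to [b] by assimilation. /zjapgokupajaev/ → zjabgokupajaev.
Rule 2 (final devoicing): /v/ is a voiced obstruent in word-final position, so it devoices to [f]. /zjabgokupajaev/ → zjabgokupajaef.

zjabgokupajaef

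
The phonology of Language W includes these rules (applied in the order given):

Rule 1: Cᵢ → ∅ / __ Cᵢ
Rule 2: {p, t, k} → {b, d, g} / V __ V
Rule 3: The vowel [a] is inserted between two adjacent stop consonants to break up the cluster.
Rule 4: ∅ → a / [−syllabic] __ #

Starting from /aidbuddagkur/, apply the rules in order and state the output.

Rule 1 (degemination): /dd/ is a geminate; the first /d/ deletes. /aidbuddagkur/ → aidbudagkur.
Rule 2 (intervocalic voicing): no segment meets the environment; /aidbudagkur/ is unchanged.
Rule 3 (stop-cluster a-epenthesis): /d/ and /b/ form a stop–stop cluster, so [a] is inserted between them. /g/ and /k/ form a stop–stop cluster, so [a] is inserted between them. /aidbudagkur/ → aidabudagakur.
Rule 4 (final a-epenthesis): the form ends in the consonant /r/, so [a] is inserted word-finally. /aidabudagakur/ → aidabudagakura.

aidabudagakura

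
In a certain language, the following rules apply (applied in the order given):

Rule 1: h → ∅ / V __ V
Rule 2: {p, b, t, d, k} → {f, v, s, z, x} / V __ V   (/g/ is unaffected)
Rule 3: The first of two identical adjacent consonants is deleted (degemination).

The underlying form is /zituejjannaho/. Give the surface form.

Rule 1 (intervocalic h-deletion): /h/ occurs between vowels /a/ and /o/, so it deletes. /zituejjannaho/ → zituejjannao.
Rule 2 (intervocalic spirantization): /t/ is a stop between vowels /i/ and /u/, so it spirantizes to the fricative [s]. /zituejjannao/ → zisuejjannao.
Rule 3 (degemination): /jj/ is a geminate; the first /j/ deletes. /nn/ is a geminate; the first /n/ deletes. /zisuejjannao/ → zisuejanao.

zisuejanao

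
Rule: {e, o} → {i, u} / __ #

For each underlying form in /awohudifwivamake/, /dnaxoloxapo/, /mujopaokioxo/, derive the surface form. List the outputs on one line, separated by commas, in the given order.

awohudifwivamaki, dnaxoloxapu, mujopaokioxu

/awohudifwivamake/: /e/ is a mid vowel in word-final position, so it raises to [i]. → [awohudifwivamaki].
/dnaxoloxapo/: /o/ is a mid vowel in word-final position, so it raises to [u]. → [dnaxoloxapu].
/mujopaokioxo/: /o/ is a mid vowel in word-final position, so it raises to [u]. → [mujopaokioxu].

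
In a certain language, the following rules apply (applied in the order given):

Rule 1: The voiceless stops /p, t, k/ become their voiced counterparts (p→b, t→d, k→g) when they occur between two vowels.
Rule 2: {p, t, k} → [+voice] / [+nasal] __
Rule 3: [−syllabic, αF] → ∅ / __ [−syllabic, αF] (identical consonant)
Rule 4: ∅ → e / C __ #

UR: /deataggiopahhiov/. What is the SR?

deadagiobahiove

Rule 1 (intervocalic voicing): /t/ is a voiceless stop between vowels /a/ and /a/, so it voices to [d]. /p/ is a voiceless stop between vowels /o/ and /a/, so it voices to [b]. /deataggiopahhiov/ → deadaggiobahhiov.
Rule 2 (post-nasal voicing): no segment meets the environment; /deadaggiobahhiov/ is unchanged.
Rule 3 (degemination): /gg/ is a geminate; the first /g/ deletes. /hh/ is a geminate; the first /h/ deletes. /deadaggiobahhiov/ → deadagiobahiov.
Rule 4 (final e-epenthesis): the form ends in the consonant /v/, so [e] is inserted word-finally. /deadagiobahiov/ → deadagiobahiove.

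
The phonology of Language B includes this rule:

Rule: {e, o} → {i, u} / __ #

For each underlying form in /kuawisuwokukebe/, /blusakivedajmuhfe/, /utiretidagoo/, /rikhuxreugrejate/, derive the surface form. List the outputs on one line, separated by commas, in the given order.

kuawisuwokukebi, blusakivedajmuhfi, utiretidagou, rikhuxreugrejati

/kuawisuwokukebe/: /e/ is a mid vowel in word-final position, so it raises to [i]. → [kuawisuwokukebi].
/blusakivedajmuhfe/: /e/ is a mid vowel in word-final position, so it raises to [i]. → [blusakivedajmuhfi].
/utiretidagoo/: /o/ is a mid vowel in word-final position, so it raises to [u]. → [utiretidagou].
/rikhuxreugrejate/: /e/ is a mid vowel in word-final position, so it raises to [i]. → [rikhuxreugrejati].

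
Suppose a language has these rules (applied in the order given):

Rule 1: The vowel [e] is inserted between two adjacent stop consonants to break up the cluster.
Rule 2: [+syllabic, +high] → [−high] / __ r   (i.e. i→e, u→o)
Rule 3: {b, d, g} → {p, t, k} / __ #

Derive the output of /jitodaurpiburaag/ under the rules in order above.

jitodaorpiboraak

Rule 1 (stop-cluster e-epenthesis): no segment meets the environment; /jitodaurpiburaag/ is unchanged.
Rule 2 (pre-rhotic lowering): /u/ is a high vowel immediately before /r/, so it lowers to [o]. /u/ is a high vowel immediately before /r/, so it lowers to [o]. /jitodaurpiburaag/ → jitodaorpiboraag.
Rule 3 (final devoicing): /g/ is a voiced stop in word-final position, so it devoices to [k]. /jitodaorpiboraag/ → jitodaorpiboraak.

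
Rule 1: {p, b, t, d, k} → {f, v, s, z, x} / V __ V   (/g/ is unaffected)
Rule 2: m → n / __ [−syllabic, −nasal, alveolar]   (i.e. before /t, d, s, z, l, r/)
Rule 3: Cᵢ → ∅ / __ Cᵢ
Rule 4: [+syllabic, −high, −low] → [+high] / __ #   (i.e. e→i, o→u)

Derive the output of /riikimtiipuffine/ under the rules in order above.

Rule 1 (intervocalic spirantization): /k/ is a stop between vowels /i/ and /i/, so it spirantizes to the fricative [x]. /p/ is a stop between vowels /i/ and /u/, so it spirantizes to the fricative [f]. /riikimtiipuffine/ → riiximtiifuffine.
Rule 2 (nasal place assimilation): /m/ precedes the alveolar consonant /t/, so it assimilates in place to [n]. /riiximtiifuffine/ → riixintiifuffine.
Rule 3 (degemination): /ff/ is a geminate; the first /f/ deletes. /riixintiifuffine/ → riixintiifufine.
Rule 4 (final vowel raising): /e/ is a mid vowel in word-final position, so it raises to [i]. /riixintiifufine/ → riixintiifufini.

riixintiifufini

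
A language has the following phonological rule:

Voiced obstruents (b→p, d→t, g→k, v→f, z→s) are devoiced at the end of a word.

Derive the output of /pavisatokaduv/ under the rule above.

pavisatokaduf

Scanning /pavisatokaduv/: /v/ at position 3 is not in the conditioning environment; /d/ at position 11 is not in the conditioning environment; /v/ is a voiced obstruent in word-final position, so it devoices to [f].
Result: [pavisatokaduf].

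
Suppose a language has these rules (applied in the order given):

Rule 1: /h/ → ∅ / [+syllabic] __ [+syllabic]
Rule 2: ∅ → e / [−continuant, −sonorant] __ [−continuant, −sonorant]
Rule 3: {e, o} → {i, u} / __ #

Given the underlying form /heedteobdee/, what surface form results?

Rule 1 (intervocalic h-deletion): no segment meets the environment; /heedteobdee/ is unchanged.
Rule 2 (stop-cluster e-epenthesis): /d/ and /t/ form a stop–stop cluster, so [e] is inserted between them. /b/ and /d/ form a stop–stop cluster, so [e] is inserted between them. /heedteobdee/ → heedeteobedee.
Rule 3 (final vowel raising): /e/ is a mid vowel in word-final position, so it raises to [i]. /heedeteobedee/ → heedeteobedei.

heedeteobedei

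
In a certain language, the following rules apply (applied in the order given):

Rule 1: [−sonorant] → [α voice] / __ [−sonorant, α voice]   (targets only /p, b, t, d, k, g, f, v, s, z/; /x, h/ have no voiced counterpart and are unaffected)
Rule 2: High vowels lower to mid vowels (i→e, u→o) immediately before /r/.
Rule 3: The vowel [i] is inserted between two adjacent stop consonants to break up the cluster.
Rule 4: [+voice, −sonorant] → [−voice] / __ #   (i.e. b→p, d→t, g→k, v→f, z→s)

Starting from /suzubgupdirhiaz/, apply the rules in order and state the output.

Rule 1 (regressive voicing assimilation): /p/ precedes the voiced obstruent /d/, so it voices to [b] by assimilation. /suzubgupdirhiaz/ → suzubgubdirhiaz.
Rule 2 (pre-rhotic lowering): /i/ is a high vowel immediately before /r/, so it lowers to [e]. /suzubgubdirhiaz/ → suzubgubderhiaz.
Rule 3 (stop-cluster i-epenthesis): /b/ and /g/ form a stop–stop cluster, so [i] is inserted between them. /b/ and /d/ form a stop–stop cluster, so [i] is inserted between them. /suzubgubderhiaz/ → suzubigubiderhiaz.
Rule 4 (final devoicing): /z/ is a voiced obstruent in word-final position, so it devoices to [s]. /suzubigubiderhiaz/ → suzubigubiderhias.

suzubigubiderhias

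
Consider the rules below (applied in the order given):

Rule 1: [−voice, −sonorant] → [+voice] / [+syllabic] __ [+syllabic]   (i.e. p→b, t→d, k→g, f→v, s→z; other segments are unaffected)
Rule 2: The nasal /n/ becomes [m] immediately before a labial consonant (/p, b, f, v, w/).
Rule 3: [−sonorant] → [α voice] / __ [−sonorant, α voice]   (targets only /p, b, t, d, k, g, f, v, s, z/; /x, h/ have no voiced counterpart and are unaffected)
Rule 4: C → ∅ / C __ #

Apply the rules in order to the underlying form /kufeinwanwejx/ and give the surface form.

kuveimwamwej

Rule 1 (intervocalic voicing): /f/ is a voiceless obstruent between vowels /u/ and /e/, so it voices to [v]. /kufeinwanwejx/ → kuveinwanwejx.
Rule 2 (nasal place assimilation): /n/ precedes the labial consonant /w/, so it assimilates in place to [m]. /n/ precedes the labial consonant /w/, so it assimilates in place to [m]. /kuveinwanwejx/ → kuveimwamwejx.
Rule 3 (regressive voicing assimilation): no segment meets the environment; /kuveimwamwejx/ is unchanged.
Rule 4 (final cluster simplification): /x/ is the second consonant of a word-final cluster /jx/, so it deletes. /kuveimwamwejx/ → kuveimwamwej.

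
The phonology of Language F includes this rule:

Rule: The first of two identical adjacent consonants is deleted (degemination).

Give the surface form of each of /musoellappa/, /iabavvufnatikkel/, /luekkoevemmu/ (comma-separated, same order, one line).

/musoellappa/: /ll/ is a geminate; the first /l/ deletes. /pp/ is a geminate; the first /p/ deletes. → [musoelapa].
/iabavvufnatikkel/: /vv/ is a geminate; the first /v/ deletes. /kk/ is a geminate; the first /k/ deletes. → [iabavufnatikel].
/luekkoevemmu/: /kk/ is a geminate; the first /k/ deletes. /mm/ is a geminate; the first /m/ deletes. → [luekoevemu].

musoelapa, iabavufnatikel, luekoevemu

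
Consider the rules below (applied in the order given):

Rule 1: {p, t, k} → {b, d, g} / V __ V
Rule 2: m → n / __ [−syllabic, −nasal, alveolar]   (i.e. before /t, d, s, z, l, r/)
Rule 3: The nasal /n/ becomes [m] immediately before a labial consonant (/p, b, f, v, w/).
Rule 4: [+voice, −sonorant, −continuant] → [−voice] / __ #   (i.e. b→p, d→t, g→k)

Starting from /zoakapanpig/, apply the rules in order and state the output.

zoagabampik

Rule 1 (intervocalic voicing): /k/ is a voiceless stop between vowels /a/ and /a/, so it voices to [g]. /p/ is a voiceless stop between vowels /a/ and /a/, so it voices to [b]. /zoakapanpig/ → zoagabanpig.
Rule 2 (nasal place assimilation): no segment meets the environment; /zoagabanpig/ is unchanged.
Rule 3 (nasal place assimilation): /n/ precedes the labial consonant /p/, so it assimilates in place to [m]. /zoagabanpig/ → zoagabampig.
Rule 4 (final devoicing): /g/ is a voiced stop in word-final position, so it devoices to [k]. /zoagabampig/ → zoagabampik.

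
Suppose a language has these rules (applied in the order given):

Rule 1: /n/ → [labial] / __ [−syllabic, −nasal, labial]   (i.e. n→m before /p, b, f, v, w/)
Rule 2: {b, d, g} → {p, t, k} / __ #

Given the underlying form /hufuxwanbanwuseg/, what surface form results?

hufuxwambamwusek

Rule 1 (nasal place assimilation): /n/ precedes the labial consonant /b/, so it assimilates in place to [m]. /n/ precedes the labial consonant /w/, so it assimilates in place to [m]. /hufuxwanbanwuseg/ → hufuxwambamwuseg.
Rule 2 (final devoicing): /g/ is a voiced stop in word-final position, so it devoices to [k]. /hufuxwambamwuseg/ → hufuxwambamwusek.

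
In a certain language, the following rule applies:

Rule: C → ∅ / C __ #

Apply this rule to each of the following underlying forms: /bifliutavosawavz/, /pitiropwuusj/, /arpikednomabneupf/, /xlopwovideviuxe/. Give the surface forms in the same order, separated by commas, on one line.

/bifliutavosawavz/: /z/ is the second consonant of a word-final cluster /vz/, so it deletes. → [bifliutavosawav].
/pitiropwuusj/: /j/ is the second consonant of a word-final cluster /sj/, so it deletes. → [pitiropwuus].
/arpikednomabneupf/: /f/ is the second consonant of a word-final cluster /pf/, so it deletes. → [arpikednomabneup].
/xlopwovideviuxe/: the rule's environment is not met; surfaces unchanged as [xlopwovideviuxe].

bifliutavosawav, pitiropwuus, arpikednomabneup, xlopwovideviuxe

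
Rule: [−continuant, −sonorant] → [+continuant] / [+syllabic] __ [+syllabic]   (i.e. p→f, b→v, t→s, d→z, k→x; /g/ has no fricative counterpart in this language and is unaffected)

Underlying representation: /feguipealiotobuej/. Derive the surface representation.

feguifealiosovuej

/p/ is a stop between vowels /i/ and /e/, so it spirantizes to the fricative [f].
/t/ is a stop between vowels /o/ and /o/, so it spirantizes to the fricative [s].
/b/ is a stop between vowels /o/ and /u/, so it spirantizes to the fricative [v].
Surface form: [feguifealiosovuej].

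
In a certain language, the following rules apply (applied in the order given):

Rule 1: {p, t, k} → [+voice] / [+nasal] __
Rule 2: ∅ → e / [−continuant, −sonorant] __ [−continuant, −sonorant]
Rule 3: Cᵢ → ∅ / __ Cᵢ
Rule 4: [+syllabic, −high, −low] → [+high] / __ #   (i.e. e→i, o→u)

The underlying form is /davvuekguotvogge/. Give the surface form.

davuekeguotvogegi

Rule 1 (post-nasal voicing): no segment meets the environment; /davvuekguotvogge/ is unchanged.
Rule 2 (stop-cluster e-epenthesis): /k/ and /g/ form a stop–stop cluster, so [e] is inserted between them. /g/ and /g/ form a stop–stop cluster, so [e] is inserted between them. /davvuekguotvogge/ → davvuekeguotvogege.
Rule 3 (degemination): /vv/ is a geminate; the first /v/ deletes. /davvuekeguotvogege/ → davuekeguotvogege.
Rule 4 (final vowel raising): /e/ is a mid vowel in word-final position, so it raises to [i]. /davuekeguotvogege/ → davuekeguotvogegi.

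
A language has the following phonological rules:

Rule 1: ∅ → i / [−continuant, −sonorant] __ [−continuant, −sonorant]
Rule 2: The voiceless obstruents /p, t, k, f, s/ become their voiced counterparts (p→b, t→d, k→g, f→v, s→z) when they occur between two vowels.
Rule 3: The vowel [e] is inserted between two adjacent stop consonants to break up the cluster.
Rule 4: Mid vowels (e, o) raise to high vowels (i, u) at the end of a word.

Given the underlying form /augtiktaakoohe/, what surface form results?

Rule 1 (stop-cluster i-epenthesis): /g/ and /t/ form a stop–stop cluster, so [i] is inserted between them. /k/ and /t/ form a stop–stop cluster, so [i] is inserted between them. /augtiktaakoohe/ → augitikitaakoohe.
Rule 2 (intervocalic voicing): /t/ is a voiceless obstruent between vowels /i/ and /i/, so it voices to [d]. /k/ is a voiceless obstruent between vowels /i/ and /i/, so it voices to [g]. /t/ is a voiceless obstruent between vowels /i/ and /a/, so it voices to [d]. /k/ is a voiceless obstruent between vowels /a/ and /o/, so it voices to [g]. /augitikitaakoohe/ → augidigidaagoohe.
Rule 3 (stop-cluster e-epenthesis): no segment meets the environment; /augidigidaagoohe/ is unchanged.
Rule 4 (final vowel raising): /e/ is a mid vowel in word-final position, so it raises to [i]. /augidigidaagoohe/ → augidigidaagoohi.

augidigidaagoohi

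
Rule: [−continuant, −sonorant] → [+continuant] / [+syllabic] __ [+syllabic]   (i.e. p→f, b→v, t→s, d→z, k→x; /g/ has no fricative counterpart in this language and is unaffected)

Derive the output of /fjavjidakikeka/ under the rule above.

/d/ is a stop between vowels /i/ and /a/, so it spirantizes to the fricative [z].
/k/ is a stop between vowels /a/ and /i/, so it spirantizes to the fricative [x].
/k/ is a stop between vowels /i/ and /e/, so it spirantizes to the fricative [x].
/k/ is a stop between vowels /e/ and /a/, so it spirantizes to the fricative [x].
Surface form: [fjavjizaxixexa].

fjavjizaxixexa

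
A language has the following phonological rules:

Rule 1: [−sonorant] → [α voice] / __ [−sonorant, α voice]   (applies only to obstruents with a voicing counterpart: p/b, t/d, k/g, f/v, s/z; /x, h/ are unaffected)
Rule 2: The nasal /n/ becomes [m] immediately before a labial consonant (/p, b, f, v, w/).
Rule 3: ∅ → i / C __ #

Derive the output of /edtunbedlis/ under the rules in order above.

ettumbedlisi

Rule 1 (regressive voicing assimilation): /d/ precedes the voiceless obstruent /t/, so it devoices to [t] by assimilation. /edtunbedlis/ → ettunbedlis.
Rule 2 (nasal place assimilation): /n/ precedes the labial consonant /b/, so it assimilates in place to [m]. /ettunbedlis/ → ettumbedlis.
Rule 3 (final i-epenthesis): the form ends in the consonant /s/, so [i] is inserted word-finally. /ettumbedlis/ → ettumbedlisi.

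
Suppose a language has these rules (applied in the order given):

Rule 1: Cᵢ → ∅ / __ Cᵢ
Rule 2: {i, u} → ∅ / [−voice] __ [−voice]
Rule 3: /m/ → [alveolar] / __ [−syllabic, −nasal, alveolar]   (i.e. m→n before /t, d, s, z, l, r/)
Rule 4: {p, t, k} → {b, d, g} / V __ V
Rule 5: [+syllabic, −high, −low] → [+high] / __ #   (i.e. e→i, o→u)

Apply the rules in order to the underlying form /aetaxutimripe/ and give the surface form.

aedaxtinribi

Rule 1 (degemination): no segment meets the environment; /aetaxutimripe/ is unchanged.
Rule 2 (high vowel syncope): /u/ is a high vowel flanked by voiceless consonants /x/ and /t/, so it deletes. /aetaxutimripe/ → aetaxtimripe.
Rule 3 (nasal place assimilation): /m/ precedes the alveolar consonant /r/, so it assimilates in place to [n]. /aetaxtimripe/ → aetaxtinripe.
Rule 4 (intervocalic voicing): /t/ is a voiceless stop between vowels /e/ and /a/, so it voices to [d]. /p/ is a voiceless stop between vowels /i/ and /e/, so it voices to [b]. /aetaxtinripe/ → aedaxtinribe.
Rule 5 (final vowel raising): /e/ is a mid vowel in word-final position, so it raises to [i]. /aedaxtinribe/ → aedaxtinribi.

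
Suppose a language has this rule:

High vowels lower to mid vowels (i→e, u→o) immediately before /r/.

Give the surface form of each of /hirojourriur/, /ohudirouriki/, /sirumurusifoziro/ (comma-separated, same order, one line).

herojoorrior, ohuderooriki, serumorusifozero

/hirojourriur/: /i/ is a high vowel immediately before /r/, so it lowers to [e]. /u/ is a high vowel immediately before /r/, so it lowers to [o]. /u/ is a high vowel immediately before /r/, so it lowers to [o]. → [herojoorrior].
/ohudirouriki/: /i/ is a high vowel immediately before /r/, so it lowers to [e]. /u/ is a high vowel immediately before /r/, so it lowers to [o]. → [ohuderooriki].
/sirumurusifoziro/: /i/ is a high vowel immediately before /r/, so it lowers to [e]. /u/ is a high vowel immediately before /r/, so it lowers to [o]. /i/ is a high vowel immediately before /r/, so it lowers to [e]. → [serumorusifozero].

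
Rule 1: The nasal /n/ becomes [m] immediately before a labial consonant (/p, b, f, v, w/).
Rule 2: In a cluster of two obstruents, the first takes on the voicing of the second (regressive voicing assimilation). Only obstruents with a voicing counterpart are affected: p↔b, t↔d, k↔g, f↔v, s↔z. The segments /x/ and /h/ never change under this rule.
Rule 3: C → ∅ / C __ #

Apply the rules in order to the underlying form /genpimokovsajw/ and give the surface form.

Rule 1 (nasal place assimilation): /n/ precedes the labial consonant /p/, so it assimilates in place to [m]. /genpimokovsajw/ → gempimokovsajw.
Rule 2 (regressive voicing assimilation): /v/ precedes the voiceless obstruent /s/, so it devoices to [f] by assimilation. /gempimokovsajw/ → gempimokofsajw.
Rule 3 (final cluster simplification): /w/ is the second consonant of a word-final cluster /jw/, so it deletes. /gempimokofsajw/ → gempimokofsaj.

gempimokofsaj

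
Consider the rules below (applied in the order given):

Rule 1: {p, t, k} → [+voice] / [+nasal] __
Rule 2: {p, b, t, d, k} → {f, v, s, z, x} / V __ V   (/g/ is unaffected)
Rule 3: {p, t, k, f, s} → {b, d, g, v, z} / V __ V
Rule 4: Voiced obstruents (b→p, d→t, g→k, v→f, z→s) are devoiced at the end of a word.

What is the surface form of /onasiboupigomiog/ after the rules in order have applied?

Rule 1 (post-nasal voicing): no segment meets the environment; /onasiboupigomiog/ is unchanged.
Rule 2 (intervocalic spirantization): /b/ is a stop between vowels /i/ and /o/, so it spirantizes to the fricative [v]. /p/ is a stop between vowels /u/ and /i/, so it spirantizes to the fricative [f]. /onasiboupigomiog/ → onasivoufigomiog.
Rule 3 (intervocalic voicing): /s/ is a voiceless obstruent between vowels /a/ and /i/, so it voices to [z]. /f/ is a voiceless obstruent between vowels /u/ and /i/, so it voices to [v]. /onasivoufigomiog/ → onazivouvigomiog.
Rule 4 (final devoicing): /g/ is a voiced obstruent in word-final position, so it devoices to [k]. /onazivouvigomiog/ → onazivouvigomiok.

onazivouvigomiok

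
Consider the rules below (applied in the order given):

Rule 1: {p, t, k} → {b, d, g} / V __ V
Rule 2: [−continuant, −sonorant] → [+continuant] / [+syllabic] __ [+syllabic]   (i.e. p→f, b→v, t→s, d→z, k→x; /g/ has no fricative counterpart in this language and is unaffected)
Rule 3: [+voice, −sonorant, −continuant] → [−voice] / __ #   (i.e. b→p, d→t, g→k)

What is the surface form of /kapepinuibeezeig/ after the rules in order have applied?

Rule 1 (intervocalic voicing): /p/ is a voiceless stop between vowels /a/ and /e/, so it voices to [b]. /p/ is a voiceless stop between vowels /e/ and /i/, so it voices to [b]. /kapepinuibeezeig/ → kabebinuibeezeig.
Rule 2 (intervocalic spirantization): /b/ is a stop between vowels /a/ and /e/, so it spirantizes to the fricative [v]. /b/ is a stop between vowels /e/ and /i/, so it spirantizes to the fricative [v]. /b/ is a stop between vowels /i/ and /e/, so it spirantizes to the fricative [v]. /kabebinuibeezeig/ → kavevinuiveezeig.
Rule 3 (final devoicing): /g/ is a voiced stop in word-final position, so it devoices to [k]. /kavevinuiveezeig/ → kavevinuiveezeik.

kavevinuiveezeik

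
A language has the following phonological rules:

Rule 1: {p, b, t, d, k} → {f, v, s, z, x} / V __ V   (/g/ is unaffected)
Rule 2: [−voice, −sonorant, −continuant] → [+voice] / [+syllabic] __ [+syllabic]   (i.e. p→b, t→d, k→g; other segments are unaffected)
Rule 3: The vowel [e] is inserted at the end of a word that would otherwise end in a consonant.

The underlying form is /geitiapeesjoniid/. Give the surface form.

Rule 1 (intervocalic spirantization): /t/ is a stop between vowels /i/ and /i/, so it spirantizes to the fricative [s]. /p/ is a stop between vowels /a/ and /e/, so it spirantizes to the fricative [f]. /geitiapeesjoniid/ → geisiafeesjoniid.
Rule 2 (intervocalic voicing): no segment meets the environment; /geisiafeesjoniid/ is unchanged.
Rule 3 (final e-epenthesis): the form ends in the consonant /d/, so [e] is inserted word-finally. /geisiafeesjoniid/ → geisiafeesjoniide.

geisiafeesjoniide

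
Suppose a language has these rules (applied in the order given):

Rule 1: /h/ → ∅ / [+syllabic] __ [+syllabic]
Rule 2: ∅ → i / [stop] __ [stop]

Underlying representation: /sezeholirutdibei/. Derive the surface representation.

Rule 1 (intervocalic h-deletion): /h/ occurs between vowels /e/ and /o/, so it deletes. /sezeholirutdibei/ → sezeolirutdibei.
Rule 2 (stop-cluster i-epenthesis): /t/ and /d/ form a stop–stop cluster, so [i] is inserted between them. /sezeolirutdibei/ → sezeolirutidibei.

sezeolirutidibei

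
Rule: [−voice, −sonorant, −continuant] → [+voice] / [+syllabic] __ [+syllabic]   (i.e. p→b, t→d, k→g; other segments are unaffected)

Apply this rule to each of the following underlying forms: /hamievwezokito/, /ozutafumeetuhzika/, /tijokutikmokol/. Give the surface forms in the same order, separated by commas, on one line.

/hamievwezokito/: /k/ is a voiceless stop between vowels /o/ and /i/, so it voices to [g]. /t/ is a voiceless stop between vowels /i/ and /o/, so it voices to [d]. → [hamievwezogido].
/ozutafumeetuhzika/: /t/ is a voiceless stop between vowels /u/ and /a/, so it voices to [d]. /t/ is a voiceless stop between vowels /e/ and /u/, so it voices to [d]. /k/ is a voiceless stop between vowels /i/ and /a/, so it voices to [g]. → [ozudafumeeduhziga].
/tijokutikmokol/: /k/ is a voiceless stop between vowels /o/ and /u/, so it voices to [g]. /t/ is a voiceless stop between vowels /u/ and /i/, so it voices to [d]. /k/ is a voiceless stop between vowels /o/ and /o/, so it voices to [g]. → [tijogudikmogol].

hamievwezogido, ozudafumeeduhziga, tijogudikmogol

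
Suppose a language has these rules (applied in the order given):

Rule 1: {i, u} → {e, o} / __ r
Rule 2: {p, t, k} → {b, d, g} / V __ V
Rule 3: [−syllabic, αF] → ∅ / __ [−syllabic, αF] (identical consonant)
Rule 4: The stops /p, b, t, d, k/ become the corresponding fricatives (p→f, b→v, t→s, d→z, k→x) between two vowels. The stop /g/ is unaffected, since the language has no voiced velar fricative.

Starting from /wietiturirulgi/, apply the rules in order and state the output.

Rule 1 (pre-rhotic lowering): /u/ is a high vowel immediately before /r/, so it lowers to [o]. /i/ is a high vowel immediately before /r/, so it lowers to [e]. /wietiturirulgi/ → wietitorerulgi.
Rule 2 (intervocalic voicing): /t/ is a voiceless stop between vowels /e/ and /i/, so it voices to [d]. /t/ is a voiceless stop between vowels /i/ and /o/, so it voices to [d]. /wietitorerulgi/ → wiedidorerulgi.
Rule 3 (degemination): no segment meets the environment; /wiedidorerulgi/ is unchanged.
Rule 4 (intervocalic spirantization): /d/ is a stop between vowels /e/ and /i/, so it spirantizes to the fricative [z]. /d/ is a stop between vowels /i/ and /o/, so it spirantizes to the fricative [z]. /wiedidorerulgi/ → wiezizorerulgi.

wiezizorerulgi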